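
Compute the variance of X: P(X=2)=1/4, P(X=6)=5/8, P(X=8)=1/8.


E[X] = 21/4, E[X^2] = 63/2
Var(X) = E[X^2] - (E[X])^2 = 63/2 - (21/4)^2 = 63/16

63/16


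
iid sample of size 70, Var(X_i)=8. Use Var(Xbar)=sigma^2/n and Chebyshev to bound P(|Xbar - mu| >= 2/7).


Var(Xbar) = Var(X)/n = 8/70
Chebyshev: P(|Xbar-mu| >= 2/7) <= Var(Xbar)/(2/7)^2 = (4/35)/(4/49) = 7/5
Bound exceeds 1, so trivial bound: 1

1


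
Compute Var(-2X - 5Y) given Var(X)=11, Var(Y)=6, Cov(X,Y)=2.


Var(-2X - 5Y) = (-2)^2*Var(X) + (-5)^2*Var(Y) + 2*(-2)*(-5)*Cov(X,Y)
= 4*11 + 25*6 + 20*2
= 44 + 150 + 40 = 234

234


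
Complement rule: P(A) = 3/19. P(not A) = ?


P(A') = 1 - P(A) = 1 - 3/19 = 16/19

16/19


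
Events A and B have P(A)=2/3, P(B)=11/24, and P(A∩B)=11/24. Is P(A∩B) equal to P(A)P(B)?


P(A)*P(B) = 2/3*11/24 = 11/36
P(A∩B) = 11/24 != 11/36, so not independent

No, A and B are not independent


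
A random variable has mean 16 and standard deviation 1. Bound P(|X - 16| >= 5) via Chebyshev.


k = 5/1 = 5
Chebyshev: P(|X-mu| >= k*sigma) <= 1/k^2 = 1/5^2 = 1/25

1/25


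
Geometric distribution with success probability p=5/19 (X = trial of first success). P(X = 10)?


P(X=10) = (1-p)^9 * p = (14/19)^9 * 5/19
= 20661046784/322687697779 * 5/19 = 103305233920/6131066257801

103305233920/6131066257801


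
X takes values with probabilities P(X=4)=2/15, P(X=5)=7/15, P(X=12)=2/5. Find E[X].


E[X] = sum(x * P(x))
= 4*2/15 + 5*7/15 + 12*2/5
= 23/3

23/3


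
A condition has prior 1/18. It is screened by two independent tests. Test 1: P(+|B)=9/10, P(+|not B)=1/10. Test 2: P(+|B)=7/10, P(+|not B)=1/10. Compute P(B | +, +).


After test 1: P(+) = 9/10*1/18 + 1/10*17/18 = 13/90
P(B|+) = (1/20)/(13/90) = 9/26
After test 2 (use post1 as new prior): P(+) = 7/10*9/26 + 1/10*17/26 = 4/13
P(B|+,+) = (63/260)/(4/13) = 63/80

63/80


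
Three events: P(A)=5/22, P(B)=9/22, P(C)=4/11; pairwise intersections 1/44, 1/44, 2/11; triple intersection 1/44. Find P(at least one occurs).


P(A∪B∪C) = P(A)+P(B)+P(C) - P(AB)-P(AC)-P(BC) + P(ABC)
= 5/22+9/22+4/11 - 1/44-1/44-2/11 + 1/44
= 35/44

35/44


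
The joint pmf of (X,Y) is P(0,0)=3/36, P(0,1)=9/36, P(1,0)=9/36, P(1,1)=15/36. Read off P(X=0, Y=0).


Read from table: P(X=0, Y=0) = 3/36 = 1/12

1/12


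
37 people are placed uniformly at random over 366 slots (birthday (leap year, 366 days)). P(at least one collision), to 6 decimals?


P(all different) = prod((366-i)/366 for i=0..36) = 0.152077
P(at least one match) = 1 - 0.152077 = 0.847923

0.847923


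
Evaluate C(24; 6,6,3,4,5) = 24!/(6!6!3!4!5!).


24! = 620448401733239439360000
Denominator: 6!=720 * 6!=720 * 3!=6 * 4!=24 * 5!=120
Coefficient = 620448401733239439360000 / 8957952000 = 69262304791680

69262304791680


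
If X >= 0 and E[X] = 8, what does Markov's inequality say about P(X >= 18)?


Markov: P(X >= a) <= E[X]/a
P(X >= 18) <= 8/18 = 4/9

4/9


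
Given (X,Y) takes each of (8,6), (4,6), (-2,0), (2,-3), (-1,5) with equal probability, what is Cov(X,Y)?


E[X]=11/5, E[Y]=14/5, E[XY]=61/5
Cov(X,Y) = E[XY] - E[X]E[Y] = 61/5 - 11/5*14/5 = 151/25

151/25


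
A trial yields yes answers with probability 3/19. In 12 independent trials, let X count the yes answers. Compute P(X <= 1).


P(X<=1) = P(X=0) + P(X=1)
= 281474976710656/2213314919066161 + 633318697598976/2213314919066161
= 914793674309632/2213314919066161

914793674309632/2213314919066161


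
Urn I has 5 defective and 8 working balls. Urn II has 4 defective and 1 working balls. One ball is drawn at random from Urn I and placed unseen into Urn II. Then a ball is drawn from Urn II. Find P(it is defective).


P(transfer defective) = 5/13; P(transfer working) = 8/13
If defective transferred: Urn II has 5 defective of 6, so P(defective|defective moved) = 5/6
If working transferred: Urn II has 4 defective of 6, so P(defective|working moved) = 2/3
By total probability: P(defective) = 5/13*5/6 + 8/13*2/3 = 19/26

19/26


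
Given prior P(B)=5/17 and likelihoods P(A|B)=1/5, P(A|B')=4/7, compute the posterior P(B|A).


P(A) = P(A|B)P(B) + P(A|B')P(B') = 1/5*5/17 + 4/7*12/17 = 55/119
P(B|A) = P(A|B)P(B)/P(A) = (1/17)/(55/119) = 7/55

7/55


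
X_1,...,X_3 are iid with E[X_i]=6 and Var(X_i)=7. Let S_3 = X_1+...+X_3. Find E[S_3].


E[S_n] = n*E[X_1] = 3*6 = 18

18


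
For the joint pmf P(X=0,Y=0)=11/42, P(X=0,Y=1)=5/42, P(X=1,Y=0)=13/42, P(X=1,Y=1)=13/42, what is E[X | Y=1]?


P(Y=1) = 18/42
E[X|Y=1] = (0*5 + 1*13)/18 = 13/18

13/18


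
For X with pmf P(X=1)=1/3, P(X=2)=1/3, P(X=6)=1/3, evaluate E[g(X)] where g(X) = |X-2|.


E[|X-2|] = sum(g(x)*P(x))
= 1*1/3 + 0*1/3 + 4*1/3
= 5/3

5/3


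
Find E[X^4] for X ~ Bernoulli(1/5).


For Bernoulli: X in {0,1}
E[X^4] = 0^4*(1-1/5) + 1^4*1/5 = 1/5

1/5


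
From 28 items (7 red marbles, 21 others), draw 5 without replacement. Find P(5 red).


P(X=5) = C(7,5)*C(21,0) / C(28,5)
= 21*1 / 98280
= 21/98280 = 1/4680

1/4680


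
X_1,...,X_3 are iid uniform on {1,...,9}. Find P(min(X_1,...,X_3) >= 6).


P(min >= 6) = P(all X_i >= 6) = (P(X_1 >= 6))^3
= (4/9)^3 = 64/729

64/729


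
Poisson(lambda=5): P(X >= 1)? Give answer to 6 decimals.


P(X>=1) = 1 - P(X<=0) = 1 - (e^(-5)*5^0/0!)
≈ 1 - 0.0067379470 = 0.9932620530
≈ 0.993262

0.993262


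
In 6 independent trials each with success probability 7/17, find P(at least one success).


P(at least one) = 1 - P(none)
P(none) = (1 - 7/17)^6 = (10/17)^6 = 1000000/24137569
P(at least one) = 1 - 1000000/24137569 = 23137569/24137569

23137569/24137569


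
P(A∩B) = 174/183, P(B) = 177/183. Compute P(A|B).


P(A|B) = P(A∩B)/P(B) = (174/183)/(177/183) = 174/177 = 58/59

58/59


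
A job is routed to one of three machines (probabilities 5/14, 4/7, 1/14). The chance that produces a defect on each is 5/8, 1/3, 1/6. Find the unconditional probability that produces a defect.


P(A) = P(A|B1)P(B1) + P(A|B2)P(B2) + P(A|B3)P(B3)
= 5/8*5/14 + 1/3*4/7 + 1/6*1/14
= 25/112 + 4/21 + 1/84 = 143/336

143/336


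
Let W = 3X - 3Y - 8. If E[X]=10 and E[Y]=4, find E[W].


E[3X - 3Y - 8] = 3*E[X] - 3*E[Y] - 8
= (3)*(10) + (-3)*(4) + (-8)
= 30 - 12 - 8 = 10

10


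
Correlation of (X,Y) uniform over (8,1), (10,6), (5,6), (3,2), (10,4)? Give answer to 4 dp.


Cov(X,Y) = 1.4400, Var(X) = 7.7600, Var(Y) = 4.1600
rho = Cov/(sqrt(VarX)*sqrt(VarY)) = 0.2534

0.2534


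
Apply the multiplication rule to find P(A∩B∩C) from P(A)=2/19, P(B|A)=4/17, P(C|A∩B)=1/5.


P(A∩B∩C) = P(A) * P(B|A) * P(C|A∩B)
= 2/19 * 4/17 * 1/5
= 8/323 * 1/5 = 8/1615

8/1615


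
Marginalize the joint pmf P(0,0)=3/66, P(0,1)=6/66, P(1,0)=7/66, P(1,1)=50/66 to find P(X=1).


P(X=1) = P(1,0)+P(1,1) = 7/66 + 50/66 = 57/66 = 19/22

19/22


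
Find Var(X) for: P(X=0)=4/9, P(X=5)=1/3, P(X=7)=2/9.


E[X] = 29/9, E[X^2] = 173/9
Var(X) = E[X^2] - (E[X])^2 = 173/9 - (29/9)^2 = 716/81

716/81


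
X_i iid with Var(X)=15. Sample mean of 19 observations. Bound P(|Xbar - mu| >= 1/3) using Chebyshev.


Var(Xbar) = Var(X)/n = 15/19
Chebyshev: P(|Xbar-mu| >= 1/3) <= Var(Xbar)/(1/3)^2 = (15/19)/(1/9) = 135/19
Bound exceeds 1, so trivial bound: 1

1


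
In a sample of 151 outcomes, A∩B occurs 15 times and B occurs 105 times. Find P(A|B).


P(A|B) = P(A∩B)/P(B) = (15/151)/(105/151) = 15/105 = 1/7

1/7


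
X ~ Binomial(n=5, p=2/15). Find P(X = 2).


P(X=2) = C(5,2) * p^2 * (1-p)^3
= 10 * 4/225 * 2197/3375
= 17576/151875

17576/151875


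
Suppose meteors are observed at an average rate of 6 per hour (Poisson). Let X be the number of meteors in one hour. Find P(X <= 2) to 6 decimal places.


P(X<=2) = e^(-6)*6^0/0! + e^(-6)*6^1/1! + e^(-6)*6^2/2!
≈ 0.0024787522 + 0.0148725131 + 0.0446175392
= 0.0619688045
≈ 0.061969

0.061969


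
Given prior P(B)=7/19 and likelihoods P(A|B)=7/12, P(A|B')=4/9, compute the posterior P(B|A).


P(A) = P(A|B)P(B) + P(A|B')P(B') = 7/12*7/19 + 4/9*12/19 = 113/228
P(B|A) = P(A|B)P(B)/P(A) = (49/228)/(113/228) = 49/113

49/113


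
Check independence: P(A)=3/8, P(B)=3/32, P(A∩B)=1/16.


P(A)*P(B) = 3/8*3/32 = 9/256
P(A∩B) = 1/16 != 9/256, so not independent

No, A and B are not independent


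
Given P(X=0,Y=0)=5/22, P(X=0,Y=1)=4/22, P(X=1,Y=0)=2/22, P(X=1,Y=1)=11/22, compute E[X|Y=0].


P(Y=0) = 7/22
E[X|Y=0] = (0*5 + 1*2)/7 = 2/7

2/7


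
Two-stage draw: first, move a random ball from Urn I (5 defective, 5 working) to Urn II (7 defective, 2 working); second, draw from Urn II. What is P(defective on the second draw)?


P(transfer defective) = 5/10 = 1/2; P(transfer working) = 1/2
If defective transferred: Urn II has 8 defective of 10, so P(defective|defective moved) = 4/5
If working transferred: Urn II has 7 defective of 10, so P(defective|working moved) = 7/10
By total probability: P(defective) = 1/2*4/5 + 1/2*7/10 = 3/4

3/4


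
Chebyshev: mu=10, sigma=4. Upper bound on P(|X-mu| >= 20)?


k = 20/4 = 5
Chebyshev: P(|X-mu| >= k*sigma) <= 1/k^2 = 1/5^2 = 1/25

1/25


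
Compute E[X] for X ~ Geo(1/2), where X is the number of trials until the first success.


For geometric (trials until first success), E[X] = 1/p = 1/(1/2) = 2

2


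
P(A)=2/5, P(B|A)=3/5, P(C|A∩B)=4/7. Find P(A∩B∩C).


P(A∩B∩C) = P(A) * P(B|A) * P(C|A∩B)
= 2/5 * 3/5 * 4/7
= 6/25 * 4/7 = 24/175

24/175


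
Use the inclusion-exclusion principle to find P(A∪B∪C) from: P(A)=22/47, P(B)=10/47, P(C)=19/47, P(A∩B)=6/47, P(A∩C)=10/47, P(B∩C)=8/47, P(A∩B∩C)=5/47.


P(A∪B∪C) = P(A)+P(B)+P(C) - P(AB)-P(AC)-P(BC) + P(ABC)
= 22/47+10/47+19/47 - 6/47-10/47-8/47 + 5/47
= 32/47

32/47


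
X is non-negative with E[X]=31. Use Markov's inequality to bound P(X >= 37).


Markov: P(X >= a) <= E[X]/a
P(X >= 37) <= 31/37

31/37


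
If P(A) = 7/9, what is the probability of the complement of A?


P(A') = 1 - P(A) = 1 - 7/9 = 2/9

2/9


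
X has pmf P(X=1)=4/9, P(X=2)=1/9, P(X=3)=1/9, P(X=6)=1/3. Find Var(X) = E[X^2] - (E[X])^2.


E[X] = 3, E[X^2] = 125/9
Var(X) = E[X^2] - (E[X])^2 = 125/9 - (3)^2 = 44/9

44/9


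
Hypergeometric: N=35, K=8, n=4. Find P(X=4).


P(X=4) = C(8,4)*C(27,0) / C(35,4)
= 70*1 / 52360
= 70/52360 = 1/748

1/748


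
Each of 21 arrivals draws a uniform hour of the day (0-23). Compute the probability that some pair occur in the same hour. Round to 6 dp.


P(all different) = prod((24-i)/24 for i=0..20) = 0.000001
P(at least one match) = 1 - 0.000001 = 0.999999

0.999999


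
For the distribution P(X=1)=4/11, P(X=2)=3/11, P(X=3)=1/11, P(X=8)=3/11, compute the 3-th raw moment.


E[X^3] = sum(x^3 * P(x))
= 1*4/11 + 8*3/11 + 27*1/11 + 512*3/11
= 1591/11

1591/11


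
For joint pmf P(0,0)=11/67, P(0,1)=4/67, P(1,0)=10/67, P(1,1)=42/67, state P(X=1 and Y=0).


Read from table: P(X=1, Y=0) = 10/67

10/67


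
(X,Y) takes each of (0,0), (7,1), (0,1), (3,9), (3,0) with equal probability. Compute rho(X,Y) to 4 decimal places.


Cov(X,Y) = 1.0800, Var(X) = 6.6400, Var(Y) = 11.7600
rho = Cov/(sqrt(VarX)*sqrt(VarY)) = 0.1222

0.1222


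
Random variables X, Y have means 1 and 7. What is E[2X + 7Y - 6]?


E[2X + 7Y - 6] = 2*E[X] + 7*E[Y] - 6
= (2)*(1) + (7)*(7) + (-6)
= 2 + 49 - 6 = 45

45


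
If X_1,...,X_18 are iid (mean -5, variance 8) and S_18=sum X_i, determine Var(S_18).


By independence, Var(S_n) = n*Var(X_1) = 18*8 = 144

144


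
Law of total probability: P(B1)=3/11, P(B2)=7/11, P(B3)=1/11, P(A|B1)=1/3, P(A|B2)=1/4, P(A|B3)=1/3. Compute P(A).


P(A) = P(A|B1)P(B1) + P(A|B2)P(B2) + P(A|B3)P(B3)
= 1/3*3/11 + 1/4*7/11 + 1/3*1/11
= 1/11 + 7/44 + 1/33 = 37/132

37/132


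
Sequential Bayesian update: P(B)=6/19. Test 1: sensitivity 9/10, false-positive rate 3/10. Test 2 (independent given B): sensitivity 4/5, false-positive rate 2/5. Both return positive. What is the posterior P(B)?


After test 1: P(+) = 9/10*6/19 + 3/10*13/19 = 93/190
P(B|+) = (27/95)/(93/190) = 18/31
After test 2 (use post1 as new prior): P(+) = 4/5*18/31 + 2/5*13/31 = 98/155
P(B|+,+) = (72/155)/(98/155) = 36/49

36/49


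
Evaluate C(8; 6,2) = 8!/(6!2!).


8! = 40320
Denominator: 6!=720 * 2!=2
Coefficient = 40320 / 1440 = 28

28


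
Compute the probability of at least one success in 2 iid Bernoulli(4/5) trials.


P(at least one) = 1 - P(none)
P(none) = (1 - 4/5)^2 = (1/5)^2 = 1/25
P(at least one) = 1 - 1/25 = 24/25

24/25


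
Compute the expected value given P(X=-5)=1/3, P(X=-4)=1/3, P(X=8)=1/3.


E[X] = sum(x * P(x))
= -5*1/3 - 4*1/3 + 8*1/3
= -1/3

-1/3


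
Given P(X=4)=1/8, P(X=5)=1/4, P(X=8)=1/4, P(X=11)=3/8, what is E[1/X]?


E[1/X] = sum(g(x)*P(x))
= 1/4*1/8 + 1/5*1/4 + 1/8*1/4 + 1/11*3/8
= 129/880

129/880


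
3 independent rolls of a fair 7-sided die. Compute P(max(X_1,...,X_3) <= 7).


P(max <= 7) = P(all X_i <= 7) = (P(X_1 <= 7))^3
= (7/7)^3 = 1^3 = 1

1


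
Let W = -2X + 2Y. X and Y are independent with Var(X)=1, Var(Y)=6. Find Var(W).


Independence => Cov(X,Y)=0
Var(-2X + 2Y) = (-2)^2*Var(X) + 2^2*Var(Y)
= 4*1 + 4*6 = 28

28


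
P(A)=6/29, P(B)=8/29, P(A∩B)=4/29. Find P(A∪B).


P(A∪B) = P(A) + P(B) - P(A∩B)
= 6/29 + 8/29 - 4/29 = 10/29

10/29


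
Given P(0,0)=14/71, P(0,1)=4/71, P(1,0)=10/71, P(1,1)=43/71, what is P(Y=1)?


P(Y=1) = P(0,1)+P(1,1) = 4/71 + 43/71 = 47/71

47/71


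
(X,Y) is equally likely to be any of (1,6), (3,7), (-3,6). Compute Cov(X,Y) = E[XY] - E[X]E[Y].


E[X]=1/3, E[Y]=19/3, E[XY]=3
Cov(X,Y) = E[XY] - E[X]E[Y] = 3 - 1/3*19/3 = 8/9

8/9


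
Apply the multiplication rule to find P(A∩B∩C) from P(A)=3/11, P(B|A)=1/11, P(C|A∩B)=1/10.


P(A∩B∩C) = P(A) * P(B|A) * P(C|A∩B)
= 3/11 * 1/11 * 1/10
= 3/121 * 1/10 = 3/1210

3/1210


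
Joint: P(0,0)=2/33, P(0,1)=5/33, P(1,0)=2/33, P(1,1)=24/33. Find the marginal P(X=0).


P(X=0) = P(0,0)+P(0,1) = 2/33 + 5/33 = 7/33

7/33


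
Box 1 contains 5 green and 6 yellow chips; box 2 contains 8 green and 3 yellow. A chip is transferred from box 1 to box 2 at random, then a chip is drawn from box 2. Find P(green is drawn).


P(transfer green) = 5/11; P(transfer yellow) = 6/11
If green transferred: Urn II has 9 green of 12, so P(green|green moved) = 3/4
If yellow transferred: Urn II has 8 green of 12, so P(green|yellow moved) = 2/3
By total probability: P(green) = 5/11*3/4 + 6/11*2/3 = 31/44

31/44


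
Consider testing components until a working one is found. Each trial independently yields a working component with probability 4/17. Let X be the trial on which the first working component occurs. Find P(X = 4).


P(X=4) = (1-p)^3 * p = (13/17)^3 * 4/17
= 2197/4913 * 4/17 = 8788/83521

8788/83521


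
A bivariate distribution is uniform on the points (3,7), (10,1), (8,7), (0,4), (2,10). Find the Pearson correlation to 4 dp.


Cov(X,Y) = -5.2800, Var(X) = 14.2400, Var(Y) = 9.3600
rho = Cov/(sqrt(VarX)*sqrt(VarY)) = -0.4573

-0.4573


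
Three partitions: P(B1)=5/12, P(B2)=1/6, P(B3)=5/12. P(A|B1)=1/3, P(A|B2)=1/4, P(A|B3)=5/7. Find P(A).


P(A) = P(A|B1)P(B1) + P(A|B2)P(B2) + P(A|B3)P(B3)
= 1/3*5/12 + 1/4*1/6 + 5/7*5/12
= 5/36 + 1/24 + 25/84 = 241/504

241/504


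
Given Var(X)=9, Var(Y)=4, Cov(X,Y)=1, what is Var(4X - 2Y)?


Var(4X - 2Y) = 4^2*Var(X) + (-2)^2*Var(Y) + 2*4*(-2)*Cov(X,Y)
= 16*9 + 4*4 - 16*1
= 144 + 16 - 16 = 144

144


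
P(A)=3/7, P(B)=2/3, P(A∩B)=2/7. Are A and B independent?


P(A)*P(B) = 3/7*2/3 = 2/7
P(A∩B) = 2/7, which equals P(A)P(B), so independent

Yes, A and B are independent


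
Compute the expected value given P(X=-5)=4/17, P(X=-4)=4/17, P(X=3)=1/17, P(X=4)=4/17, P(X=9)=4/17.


E[X] = sum(x * P(x))
= -5*4/17 - 4*4/17 + 3*1/17 + 4*4/17 + 9*4/17
= 19/17

19/17


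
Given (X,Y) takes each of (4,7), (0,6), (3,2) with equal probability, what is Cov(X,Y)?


E[X]=7/3, E[Y]=5, E[XY]=34/3
Cov(X,Y) = E[XY] - E[X]E[Y] = 34/3 - 7/3*5 = -1/3

-1/3


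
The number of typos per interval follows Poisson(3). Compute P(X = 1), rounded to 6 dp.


P(X=1) = e^(-3) * 3^1 / 1!
≈ 0.04978706837 * 3 / 1
≈ 0.149361

0.149361


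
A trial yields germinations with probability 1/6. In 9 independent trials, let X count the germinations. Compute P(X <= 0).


P(X<=0) = P(X=0)
= 1953125/10077696
= 1953125/10077696

1953125/10077696


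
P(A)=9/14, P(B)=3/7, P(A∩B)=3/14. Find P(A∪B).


P(A∪B) = P(A) + P(B) - P(A∩B)
= 9/14 + 3/7 - 3/14 = 6/7

6/7


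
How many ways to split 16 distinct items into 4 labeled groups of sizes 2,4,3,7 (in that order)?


16! = 20922789888000
Denominator: 2!=2 * 4!=24 * 3!=6 * 7!=5040
Coefficient = 20922789888000 / 1451520 = 14414400

14414400


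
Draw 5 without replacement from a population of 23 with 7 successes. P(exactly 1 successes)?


P(X=1) = C(7,1)*C(16,4) / C(23,5)
= 7*1820 / 33649
= 12740/33649 = 1820/4807

1820/4807


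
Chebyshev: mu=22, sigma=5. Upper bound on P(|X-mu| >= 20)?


k = 20/5 = 4
Chebyshev: P(|X-mu| >= k*sigma) <= 1/k^2 = 1/4^2 = 1/16

1/16


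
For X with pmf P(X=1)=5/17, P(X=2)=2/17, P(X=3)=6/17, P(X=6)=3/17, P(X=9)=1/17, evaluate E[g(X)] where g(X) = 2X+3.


E[2X+3] = sum(g(x)*P(x))
= 5*5/17 + 7*2/17 + 9*6/17 + 15*3/17 + 21*1/17
= 159/17

159/17


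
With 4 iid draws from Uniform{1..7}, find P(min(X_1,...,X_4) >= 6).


P(min >= 6) = P(all X_i >= 6) = (P(X_1 >= 6))^4
= (2/7)^4 = 16/2401

16/2401


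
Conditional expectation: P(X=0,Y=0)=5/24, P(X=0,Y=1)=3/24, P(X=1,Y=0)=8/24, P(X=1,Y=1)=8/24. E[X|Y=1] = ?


P(Y=1) = 11/24
E[X|Y=1] = (0*3 + 1*8)/11 = 8/11

8/11


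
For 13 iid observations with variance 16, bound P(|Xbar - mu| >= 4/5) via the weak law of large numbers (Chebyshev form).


Var(Xbar) = Var(X)/n = 16/13
Chebyshev: P(|Xbar-mu| >= 4/5) <= Var(Xbar)/(4/5)^2 = (16/13)/(16/25) = 25/13
Bound exceeds 1, so trivial bound: 1

1


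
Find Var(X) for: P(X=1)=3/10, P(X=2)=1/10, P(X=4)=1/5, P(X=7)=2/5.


E[X] = 41/10, E[X^2] = 47/2
Var(X) = E[X^2] - (E[X])^2 = 47/2 - (41/10)^2 = 669/100

669/100


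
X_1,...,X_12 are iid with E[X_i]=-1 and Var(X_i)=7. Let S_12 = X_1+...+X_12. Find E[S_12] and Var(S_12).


E[S_n] = n*mu = 12*-1 = -12
Var(S_n) = n*sigma^2 = 12*7 = 84

E[S_12]=-12, Var(S_12)=84


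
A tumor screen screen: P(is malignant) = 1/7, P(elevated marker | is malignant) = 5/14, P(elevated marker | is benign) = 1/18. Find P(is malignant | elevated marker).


P(A) = P(A|B)P(B) + P(A|B')P(B') = 5/14*1/7 + 1/18*6/7 = 29/294
P(B|A) = P(A|B)P(B)/P(A) = (5/98)/(29/294) = 15/29

15/29


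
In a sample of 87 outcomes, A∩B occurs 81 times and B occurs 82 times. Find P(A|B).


P(A|B) = P(A∩B)/P(B) = (81/87)/(82/87) = 81/82

81/82


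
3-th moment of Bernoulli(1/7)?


For Bernoulli: X in {0,1}
E[X^3] = 0^3*(1-1/7) + 1^3*1/7 = 1/7

1/7


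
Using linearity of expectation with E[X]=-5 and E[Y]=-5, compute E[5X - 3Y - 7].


E[5X - 3Y - 7] = 5*E[X] - 3*E[Y] - 7
= (5)*(-5) + (-3)*(-5) + (-7)
= -25 + 15 - 7 = -17

-17


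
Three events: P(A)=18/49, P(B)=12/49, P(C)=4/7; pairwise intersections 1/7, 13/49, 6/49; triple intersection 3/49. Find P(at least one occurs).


P(A∪B∪C) = P(A)+P(B)+P(C) - P(AB)-P(AC)-P(BC) + P(ABC)
= 18/49+12/49+4/7 - 1/7-13/49-6/49 + 3/49
= 5/7

5/7


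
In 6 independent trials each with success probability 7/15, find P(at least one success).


P(at least one) = 1 - P(none)
P(none) = (1 - 7/15)^6 = (8/15)^6 = 262144/11390625
P(at least one) = 1 - 262144/11390625 = 11128481/11390625

11128481/11390625


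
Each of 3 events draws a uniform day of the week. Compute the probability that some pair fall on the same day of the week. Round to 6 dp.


P(all different) = prod((7-i)/7 for i=0..2) = 0.612245
P(at least one match) = 1 - 0.612245 = 0.387755

0.387755


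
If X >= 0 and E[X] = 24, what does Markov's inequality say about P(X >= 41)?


Markov: P(X >= a) <= E[X]/a
P(X >= 41) <= 24/41

24/41


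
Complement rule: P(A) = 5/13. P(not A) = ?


P(A') = 1 - P(A) = 1 - 5/13 = 8/13

8/13


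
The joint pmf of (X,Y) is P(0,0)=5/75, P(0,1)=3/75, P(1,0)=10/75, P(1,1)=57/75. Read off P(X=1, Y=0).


Read from table: P(X=1, Y=0) = 10/75 = 2/15

2/15


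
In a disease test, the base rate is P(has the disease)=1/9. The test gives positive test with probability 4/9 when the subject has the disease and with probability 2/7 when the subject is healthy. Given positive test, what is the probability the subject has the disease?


P(A) = P(A|B)P(B) + P(A|B')P(B') = 4/9*1/9 + 2/7*8/9 = 172/567
P(B|A) = P(A|B)P(B)/P(A) = (4/81)/(172/567) = 7/43

7/43


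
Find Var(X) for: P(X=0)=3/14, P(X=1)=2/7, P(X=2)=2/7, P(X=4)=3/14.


E[X] = 12/7, E[X^2] = 34/7
Var(X) = E[X^2] - (E[X])^2 = 34/7 - (12/7)^2 = 94/49

94/49


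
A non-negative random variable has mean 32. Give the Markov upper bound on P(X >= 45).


Markov: P(X >= a) <= E[X]/a
P(X >= 45) <= 32/45

32/45


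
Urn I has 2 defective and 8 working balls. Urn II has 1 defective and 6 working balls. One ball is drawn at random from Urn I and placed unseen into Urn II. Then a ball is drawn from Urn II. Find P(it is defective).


P(transfer defective) = 2/10 = 1/5; P(transfer working) = 4/5
If defective transferred: Urn II has 2 defective of 8, so P(defective|defective moved) = 1/4
If working transferred: Urn II has 1 defective of 8, so P(defective|working moved) = 1/8
By total probability: P(defective) = 1/5*1/4 + 4/5*1/8 = 3/20

3/20


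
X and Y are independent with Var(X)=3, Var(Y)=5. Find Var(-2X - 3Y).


Independence => Cov(X,Y)=0
Var(-2X - 3Y) = (-2)^2*Var(X) + (-3)^2*Var(Y)
= 4*3 + 9*5 = 57

57


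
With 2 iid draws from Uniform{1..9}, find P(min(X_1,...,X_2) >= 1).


P(min >= 1) = P(all X_i >= 1) = (P(X_1 >= 1))^2
= (9/9)^2 = 1^2 = 1

1


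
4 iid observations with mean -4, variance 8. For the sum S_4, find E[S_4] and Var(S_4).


E[S_n] = n*mu = 4*-4 = -16
Var(S_n) = n*sigma^2 = 4*8 = 32

E[S_4]=-16, Var(S_4)=32


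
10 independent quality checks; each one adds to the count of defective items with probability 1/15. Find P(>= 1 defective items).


P(at least one) = 1 - P(none)
P(none) = (1 - 1/15)^10 = (14/15)^10 = 289254654976/576650390625
P(at least one) = 1 - 289254654976/576650390625 = 287395735649/576650390625

287395735649/576650390625


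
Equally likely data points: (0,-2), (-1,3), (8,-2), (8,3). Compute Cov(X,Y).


E[X]=15/4, E[Y]=1/2, E[XY]=5/4
Cov(X,Y) = E[XY] - E[X]E[Y] = 5/4 - 15/4*1/2 = -5/8

-5/8


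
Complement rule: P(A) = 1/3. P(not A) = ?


P(A') = 1 - P(A) = 1 - 1/3 = 2/3

2/3


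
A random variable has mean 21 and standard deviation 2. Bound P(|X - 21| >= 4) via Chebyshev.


k = 4/2 = 2
Chebyshev: P(|X-mu| >= k*sigma) <= 1/k^2 = 1/2^2 = 1/4

1/4


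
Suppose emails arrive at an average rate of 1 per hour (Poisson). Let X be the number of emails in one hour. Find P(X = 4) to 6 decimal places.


P(X=4) = e^(-1) * 1^4 / 4!
≈ 0.3678794412 * 1 / 24
≈ 0.015328

0.015328


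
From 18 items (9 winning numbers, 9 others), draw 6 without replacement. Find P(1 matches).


P(X=1) = C(9,1)*C(9,5) / C(18,6)
= 9*126 / 18564
= 1134/18564 = 27/442

27/442


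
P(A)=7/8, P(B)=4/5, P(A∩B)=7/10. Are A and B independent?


P(A)*P(B) = 7/8*4/5 = 7/10
P(A∩B) = 7/10, which equals P(A)P(B), so independent

Yes, A and B are independent


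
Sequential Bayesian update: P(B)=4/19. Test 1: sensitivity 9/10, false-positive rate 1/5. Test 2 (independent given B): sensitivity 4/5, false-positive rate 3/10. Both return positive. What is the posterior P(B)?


After test 1: P(+) = 9/10*4/19 + 1/5*15/19 = 33/95
P(B|+) = (18/95)/(33/95) = 6/11
After test 2 (use post1 as new prior): P(+) = 4/5*6/11 + 3/10*5/11 = 63/110
P(B|+,+) = (24/55)/(63/110) = 16/21

16/21


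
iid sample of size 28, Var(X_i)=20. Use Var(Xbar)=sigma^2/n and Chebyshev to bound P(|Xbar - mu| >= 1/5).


Var(Xbar) = Var(X)/n = 20/28
Chebyshev: P(|Xbar-mu| >= 1/5) <= Var(Xbar)/(1/5)^2 = (5/7)/(1/25) = 125/7
Bound exceeds 1, so trivial bound: 1

1


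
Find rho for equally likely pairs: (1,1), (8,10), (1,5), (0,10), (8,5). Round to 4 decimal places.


Cov(X,Y) = 2.8800, Var(X) = 13.0400, Var(Y) = 11.7600
rho = Cov/(sqrt(VarX)*sqrt(VarY)) = 0.2326

0.2326


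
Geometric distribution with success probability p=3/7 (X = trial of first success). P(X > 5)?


P(X > 5) = P(first 5 trials all fail) = (1-p)^5 = (4/7)^5 = 1024/16807

1024/16807


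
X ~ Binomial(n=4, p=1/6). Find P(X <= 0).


P(X<=0) = P(X=0)
= 625/1296
= 625/1296

625/1296


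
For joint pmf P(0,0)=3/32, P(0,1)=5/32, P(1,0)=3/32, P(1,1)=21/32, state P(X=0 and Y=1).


Read from table: P(X=0, Y=1) = 5/32

5/32


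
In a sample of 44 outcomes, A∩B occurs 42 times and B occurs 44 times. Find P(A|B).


P(A|B) = P(A∩B)/P(B) = (42/44)/(44/44) = 42/44 = 21/22

21/22


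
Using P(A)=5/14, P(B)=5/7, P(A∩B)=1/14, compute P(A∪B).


P(A∪B) = P(A) + P(B) - P(A∩B)
= 5/14 + 5/7 - 1/14 = 1

1


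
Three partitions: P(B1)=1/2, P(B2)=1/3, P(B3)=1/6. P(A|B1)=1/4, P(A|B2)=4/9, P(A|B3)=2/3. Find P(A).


P(A) = P(A|B1)P(B1) + P(A|B2)P(B2) + P(A|B3)P(B3)
= 1/4*1/2 + 4/9*1/3 + 2/3*1/6
= 1/8 + 4/27 + 1/9 = 83/216

83/216


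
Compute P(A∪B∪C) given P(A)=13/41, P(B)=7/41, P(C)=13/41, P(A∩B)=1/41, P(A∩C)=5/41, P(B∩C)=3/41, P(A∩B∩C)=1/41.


P(A∪B∪C) = P(A)+P(B)+P(C) - P(AB)-P(AC)-P(BC) + P(ABC)
= 13/41+7/41+13/41 - 1/41-5/41-3/41 + 1/41
= 25/41

25/41


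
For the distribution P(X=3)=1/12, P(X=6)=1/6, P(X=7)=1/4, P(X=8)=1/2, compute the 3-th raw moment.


E[X^3] = sum(x^3 * P(x))
= 27*1/12 + 216*1/6 + 343*1/4 + 512*1/2
= 380

380


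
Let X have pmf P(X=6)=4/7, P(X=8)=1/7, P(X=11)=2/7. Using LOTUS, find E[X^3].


E[X^3] = sum(g(x)*P(x))
= 216*4/7 + 512*1/7 + 1331*2/7
= 4038/7

4038/7


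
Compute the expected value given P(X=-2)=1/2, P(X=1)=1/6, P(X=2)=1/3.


E[X] = sum(x * P(x))
= -2*1/2 + 1*1/6 + 2*1/3
= -1/6

-1/6


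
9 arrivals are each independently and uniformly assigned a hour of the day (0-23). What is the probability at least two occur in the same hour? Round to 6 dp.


P(all different) = prod((24-i)/24 for i=0..8) = 0.179599
P(at least one match) = 1 - 0.179599 = 0.820401

0.820401


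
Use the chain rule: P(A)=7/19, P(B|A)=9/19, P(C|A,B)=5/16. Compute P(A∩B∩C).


P(A∩B∩C) = P(A) * P(B|A) * P(C|A∩B)
= 7/19 * 9/19 * 5/16
= 63/361 * 5/16 = 315/5776

315/5776


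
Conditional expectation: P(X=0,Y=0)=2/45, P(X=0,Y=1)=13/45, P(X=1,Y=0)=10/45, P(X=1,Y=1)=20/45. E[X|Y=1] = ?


P(Y=1) = 33/45
E[X|Y=1] = (0*13 + 1*20)/33 = 20/33

20/33


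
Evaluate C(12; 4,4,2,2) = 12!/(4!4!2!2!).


12! = 479001600
Denominator: 4!=24 * 4!=24 * 2!=2 * 2!=2
Coefficient = 479001600 / 2304 = 207900

207900


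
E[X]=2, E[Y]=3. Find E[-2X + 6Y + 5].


E[-2X + 6Y + 5] = -2*E[X] + 6*E[Y] + 5
= (-2)*(2) + (6)*(3) + (5)
= -4 + 18 + 5 = 19

19


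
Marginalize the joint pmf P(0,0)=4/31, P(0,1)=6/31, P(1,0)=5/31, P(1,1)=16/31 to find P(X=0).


P(X=0) = P(0,0)+P(0,1) = 4/31 + 6/31 = 10/31

10/31


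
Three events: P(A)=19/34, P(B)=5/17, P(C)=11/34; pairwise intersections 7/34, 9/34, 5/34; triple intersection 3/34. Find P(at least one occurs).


P(A∪B∪C) = P(A)+P(B)+P(C) - P(AB)-P(AC)-P(BC) + P(ABC)
= 19/34+5/17+11/34 - 7/34-9/34-5/34 + 3/34
= 11/17

11/17


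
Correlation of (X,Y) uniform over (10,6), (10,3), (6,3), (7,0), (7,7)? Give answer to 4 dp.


Cov(X,Y) = 1.0000, Var(X) = 2.8000, Var(Y) = 6.1600
rho = Cov/(sqrt(VarX)*sqrt(VarY)) = 0.2408

0.2408


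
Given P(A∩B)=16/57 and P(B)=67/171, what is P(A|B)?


P(A|B) = P(A∩B)/P(B) = (48/171)/(67/171) = 48/67

48/67


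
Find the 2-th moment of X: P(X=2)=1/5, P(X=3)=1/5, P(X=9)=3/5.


E[X^2] = sum(x^2 * P(x))
= 4*1/5 + 9*1/5 + 81*3/5
= 256/5

256/5


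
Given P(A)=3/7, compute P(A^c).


P(A') = 1 - P(A) = 1 - 3/7 = 4/7

4/7


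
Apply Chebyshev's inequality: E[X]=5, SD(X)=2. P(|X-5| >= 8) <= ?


k = 8/2 = 4
Chebyshev: P(|X-mu| >= k*sigma) <= 1/k^2 = 1/4^2 = 1/16

1/16


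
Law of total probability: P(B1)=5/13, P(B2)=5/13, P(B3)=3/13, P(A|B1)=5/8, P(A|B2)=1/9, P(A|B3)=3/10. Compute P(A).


P(A) = P(A|B1)P(B1) + P(A|B2)P(B2) + P(A|B3)P(B3)
= 5/8*5/13 + 1/9*5/13 + 3/10*3/13
= 25/104 + 5/117 + 9/130 = 1649/4680

1649/4680


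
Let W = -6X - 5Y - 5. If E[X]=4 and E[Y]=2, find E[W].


E[-6X - 5Y - 5] = -6*E[X] - 5*E[Y] - 5
= (-6)*(4) + (-5)*(2) + (-5)
= -24 - 10 - 5 = -39

-39


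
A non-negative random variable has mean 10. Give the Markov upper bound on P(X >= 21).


Markov: P(X >= a) <= E[X]/a
P(X >= 21) <= 10/21

10/21


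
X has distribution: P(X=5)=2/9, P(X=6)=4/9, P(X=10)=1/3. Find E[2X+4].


E[2X+4] = sum(g(x)*P(x))
= 14*2/9 + 16*4/9 + 24*1/3
= 164/9

164/9


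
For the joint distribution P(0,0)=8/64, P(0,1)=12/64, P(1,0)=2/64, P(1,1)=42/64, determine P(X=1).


P(X=1) = P(1,0)+P(1,1) = 2/64 + 42/64 = 44/64 = 11/16

11/16


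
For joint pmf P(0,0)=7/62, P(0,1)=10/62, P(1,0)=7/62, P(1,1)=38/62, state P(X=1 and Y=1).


Read from table: P(X=1, Y=1) = 38/62 = 19/31

19/31


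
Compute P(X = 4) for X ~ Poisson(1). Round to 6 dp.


P(X=4) = e^(-1) * 1^4 / 4!
≈ 0.3678794412 * 1 / 24
≈ 0.015328

0.015328


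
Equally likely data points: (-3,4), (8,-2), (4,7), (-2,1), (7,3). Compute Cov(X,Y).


E[X]=14/5, E[Y]=13/5, E[XY]=19/5
Cov(X,Y) = E[XY] - E[X]E[Y] = 19/5 - 14/5*13/5 = -87/25

-87/25


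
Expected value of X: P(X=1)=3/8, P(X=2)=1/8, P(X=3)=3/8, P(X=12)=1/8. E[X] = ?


E[X] = sum(x * P(x))
= 1*3/8 + 2*1/8 + 3*3/8 + 12*1/8
= 13/4

13/4


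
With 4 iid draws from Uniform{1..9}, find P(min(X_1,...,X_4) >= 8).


P(min >= 8) = P(all X_i >= 8) = (P(X_1 >= 8))^4
= (2/9)^4 = 16/6561

16/6561


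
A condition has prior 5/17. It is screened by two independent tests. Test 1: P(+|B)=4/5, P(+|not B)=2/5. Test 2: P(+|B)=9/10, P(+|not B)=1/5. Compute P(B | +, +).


After test 1: P(+) = 4/5*5/17 + 2/5*12/17 = 44/85
P(B|+) = (4/17)/(44/85) = 5/11
After test 2 (use post1 as new prior): P(+) = 9/10*5/11 + 1/5*6/11 = 57/110
P(B|+,+) = (9/22)/(57/110) = 15/19

15/19


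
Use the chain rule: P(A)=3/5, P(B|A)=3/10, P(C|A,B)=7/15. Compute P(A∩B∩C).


P(A∩B∩C) = P(A) * P(B|A) * P(C|A∩B)
= 3/5 * 3/10 * 7/15
= 9/50 * 7/15 = 21/250

21/250


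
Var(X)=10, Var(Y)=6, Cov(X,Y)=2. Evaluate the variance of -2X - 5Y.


Var(-2X - 5Y) = (-2)^2*Var(X) + (-5)^2*Var(Y) + 2*(-2)*(-5)*Cov(X,Y)
= 4*10 + 25*6 + 20*2
= 40 + 150 + 40 = 230

230


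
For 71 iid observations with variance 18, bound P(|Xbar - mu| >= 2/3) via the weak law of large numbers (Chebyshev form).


Var(Xbar) = Var(X)/n = 18/71
Chebyshev: P(|Xbar-mu| >= 2/3) <= Var(Xbar)/(2/3)^2 = (18/71)/(4/9) = 81/142

81/142


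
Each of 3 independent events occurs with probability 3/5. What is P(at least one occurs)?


P(at least one) = 1 - P(none)
P(none) = (1 - 3/5)^3 = (2/5)^3 = 8/125
P(at least one) = 1 - 8/125 = 117/125

117/125


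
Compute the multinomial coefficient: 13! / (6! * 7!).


13! = 6227020800
Denominator: 6!=720 * 7!=5040
Coefficient = 6227020800 / 3628800 = 1716

1716


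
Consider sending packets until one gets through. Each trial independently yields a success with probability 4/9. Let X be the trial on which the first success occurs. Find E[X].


For geometric (trials until first success), E[X] = 1/p = 1/(4/9) = 9/4

9/4


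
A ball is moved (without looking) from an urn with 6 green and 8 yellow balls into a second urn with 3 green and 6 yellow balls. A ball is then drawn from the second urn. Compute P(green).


P(transfer green) = 6/14 = 3/7; P(transfer yellow) = 4/7
If green transferred: Urn II has 4 green of 10, so P(green|green moved) = 2/5
If yellow transferred: Urn II has 3 green of 10, so P(green|yellow moved) = 3/10
By total probability: P(green) = 3/7*2/5 + 4/7*3/10 = 12/35

12/35


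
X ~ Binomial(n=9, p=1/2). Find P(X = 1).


P(X=1) = C(9,1) * p^1 * (1-p)^8
= 9 * 1/2 * 1/256
= 9/512

9/512


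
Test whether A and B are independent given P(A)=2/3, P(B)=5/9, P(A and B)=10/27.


P(A)*P(B) = 2/3*5/9 = 10/27
P(A∩B) = 10/27, which equals P(A)P(B), so independent

Yes, A and B are independent


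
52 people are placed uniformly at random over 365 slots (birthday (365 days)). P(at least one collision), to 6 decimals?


P(all different) = prod((365-i)/365 for i=0..51) = 0.021995
P(at least one match) = 1 - 0.021995 = 0.978005

0.978005


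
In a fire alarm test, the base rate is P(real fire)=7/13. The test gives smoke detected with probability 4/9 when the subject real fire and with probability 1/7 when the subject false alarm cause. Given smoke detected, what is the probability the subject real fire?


P(A) = P(A|B)P(B) + P(A|B')P(B') = 4/9*7/13 + 1/7*6/13 = 250/819
P(B|A) = P(A|B)P(B)/P(A) = (28/117)/(250/819) = 98/125

98/125


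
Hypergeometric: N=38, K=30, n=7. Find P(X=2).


P(X=2) = C(30,2)*C(8,5) / C(38,7)
= 435*56 / 12620256
= 24360/12620256 = 1015/525844

1015/525844


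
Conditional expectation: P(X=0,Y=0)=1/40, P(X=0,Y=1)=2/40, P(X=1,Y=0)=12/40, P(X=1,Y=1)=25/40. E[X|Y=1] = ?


P(Y=1) = 27/40
E[X|Y=1] = (0*2 + 1*25)/27 = 25/27

25/27


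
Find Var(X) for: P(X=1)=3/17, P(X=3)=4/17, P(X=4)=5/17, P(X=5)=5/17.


E[X] = 60/17, E[X^2] = 244/17
Var(X) = E[X^2] - (E[X])^2 = 244/17 - (60/17)^2 = 548/289

548/289


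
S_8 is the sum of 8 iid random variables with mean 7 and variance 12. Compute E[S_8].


E[S_n] = n*E[X_1] = 8*7 = 56

56


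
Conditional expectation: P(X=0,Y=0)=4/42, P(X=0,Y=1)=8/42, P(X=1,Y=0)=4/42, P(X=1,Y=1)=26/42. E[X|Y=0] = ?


P(Y=0) = 8/42
E[X|Y=0] = (0*4 + 1*4)/8 = 4/8 = 1/2

1/2


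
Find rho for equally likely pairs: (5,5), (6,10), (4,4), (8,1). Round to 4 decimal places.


Cov(X,Y) = -1.5000, Var(X) = 2.1875, Var(Y) = 10.5000
rho = Cov/(sqrt(VarX)*sqrt(VarY)) = -0.3130

-0.3130


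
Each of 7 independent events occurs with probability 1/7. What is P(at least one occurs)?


P(at least one) = 1 - P(none)
P(none) = (1 - 1/7)^7 = (6/7)^7 = 279936/823543
P(at least one) = 1 - 279936/823543 = 543607/823543

543607/823543


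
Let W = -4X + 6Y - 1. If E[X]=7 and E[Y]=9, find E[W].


E[-4X + 6Y - 1] = -4*E[X] + 6*E[Y] - 1
= (-4)*(7) + (6)*(9) + (-1)
= -28 + 54 - 1 = 25

25


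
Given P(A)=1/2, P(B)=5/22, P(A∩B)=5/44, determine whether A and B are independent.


P(A)*P(B) = 1/2*5/22 = 5/44
P(A∩B) = 5/44, which equals P(A)P(B), so independent

Yes, A and B are independent


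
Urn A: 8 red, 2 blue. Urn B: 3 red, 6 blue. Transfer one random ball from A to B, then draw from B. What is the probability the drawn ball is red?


P(transfer red) = 8/10 = 4/5; P(transfer blue) = 1/5
If red transferred: Urn II has 4 red of 10, so P(red|red moved) = 2/5
If blue transferred: Urn II has 3 red of 10, so P(red|blue moved) = 3/10
By total probability: P(red) = 4/5*2/5 + 1/5*3/10 = 19/50

19/50


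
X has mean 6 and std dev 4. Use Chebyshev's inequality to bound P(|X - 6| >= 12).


k = 12/4 = 3
Chebyshev: P(|X-mu| >= k*sigma) <= 1/k^2 = 1/3^2 = 1/9

1/9


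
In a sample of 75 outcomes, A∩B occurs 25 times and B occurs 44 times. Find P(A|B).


P(A|B) = P(A∩B)/P(B) = (25/75)/(44/75) = 25/44

25/44


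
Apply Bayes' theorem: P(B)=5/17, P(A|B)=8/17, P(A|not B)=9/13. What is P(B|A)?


P(A) = P(A|B)P(B) + P(A|B')P(B') = 8/17*5/17 + 9/13*12/17 = 2356/3757
P(B|A) = P(A|B)P(B)/P(A) = (40/289)/(2356/3757) = 130/589

130/589


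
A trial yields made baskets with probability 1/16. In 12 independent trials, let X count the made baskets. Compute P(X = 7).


P(X=7) = C(12,7) * p^7 * (1-p)^5
= 792 * 1/268435456 * 759375/1048576
= 75178125/35184372088832

75178125/35184372088832


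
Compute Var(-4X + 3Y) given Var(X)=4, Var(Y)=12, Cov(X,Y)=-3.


Var(-4X + 3Y) = (-4)^2*Var(X) + 3^2*Var(Y) + 2*(-4)*3*Cov(X,Y)
= 16*4 + 9*12 - 24*(-3)
= 64 + 108 + 72 = 244

244


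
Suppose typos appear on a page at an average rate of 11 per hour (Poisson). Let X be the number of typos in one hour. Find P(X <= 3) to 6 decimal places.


P(X<=3) = e^(-11)*11^0/0! + e^(-11)*11^1/1! + e^(-11)*11^2/2! + e^(-11)*11^3/3!
≈ 0.0000167017 + 0.0001837187 + 0.0010104529 + 0.0037049940
= 0.0049158673
≈ 0.004916

0.004916


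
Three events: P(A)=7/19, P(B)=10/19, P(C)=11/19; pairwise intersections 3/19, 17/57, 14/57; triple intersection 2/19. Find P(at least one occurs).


P(A∪B∪C) = P(A)+P(B)+P(C) - P(AB)-P(AC)-P(BC) + P(ABC)
= 7/19+10/19+11/19 - 3/19-17/57-14/57 + 2/19
= 50/57

50/57


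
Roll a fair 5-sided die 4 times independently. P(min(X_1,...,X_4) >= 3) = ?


P(min >= 3) = P(all X_i >= 3) = (P(X_1 >= 3))^4
= (3/5)^4 = 81/625

81/625


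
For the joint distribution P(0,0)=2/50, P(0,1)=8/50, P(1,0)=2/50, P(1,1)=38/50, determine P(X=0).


P(X=0) = P(0,0)+P(0,1) = 2/50 + 8/50 = 10/50 = 1/5

1/5


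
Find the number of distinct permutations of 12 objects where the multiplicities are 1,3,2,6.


12! = 479001600
Denominator: 1!=1 * 3!=6 * 2!=2 * 6!=720
Coefficient = 479001600 / 8640 = 55440

55440


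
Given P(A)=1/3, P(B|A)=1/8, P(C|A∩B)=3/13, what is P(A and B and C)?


P(A∩B∩C) = P(A) * P(B|A) * P(C|A∩B)
= 1/3 * 1/8 * 3/13
= 1/24 * 3/13 = 1/104

1/104


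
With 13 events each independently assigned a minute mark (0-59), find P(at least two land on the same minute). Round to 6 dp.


P(all different) = prod((60-i)/60 for i=0..12) = 0.246343
P(at least one match) = 1 - 0.246343 = 0.753657

0.753657


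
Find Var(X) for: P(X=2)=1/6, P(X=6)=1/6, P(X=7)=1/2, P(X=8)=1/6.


E[X] = 37/6, E[X^2] = 251/6
Var(X) = E[X^2] - (E[X])^2 = 251/6 - (37/6)^2 = 137/36

137/36


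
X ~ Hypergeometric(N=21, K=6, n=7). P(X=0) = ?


P(X=0) = C(6,0)*C(15,7) / C(21,7)
= 1*6435 / 116280
= 6435/116280 = 143/2584

143/2584


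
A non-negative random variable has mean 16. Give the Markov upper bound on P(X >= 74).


Markov: P(X >= a) <= E[X]/a
P(X >= 74) <= 16/74 = 8/37

8/37


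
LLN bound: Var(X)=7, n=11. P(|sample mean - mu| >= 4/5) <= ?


Var(Xbar) = Var(X)/n = 7/11
Chebyshev: P(|Xbar-mu| >= 4/5) <= Var(Xbar)/(4/5)^2 = (7/11)/(16/25) = 175/176

175/176


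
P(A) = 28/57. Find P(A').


P(A') = 1 - P(A) = 1 - 28/57 = 29/57

29/57


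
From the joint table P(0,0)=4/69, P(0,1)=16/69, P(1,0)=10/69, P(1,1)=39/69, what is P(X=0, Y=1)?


Read from table: P(X=0, Y=1) = 16/69

16/69


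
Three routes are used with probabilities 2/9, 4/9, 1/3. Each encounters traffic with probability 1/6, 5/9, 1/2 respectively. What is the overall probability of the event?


P(A) = P(A|B1)P(B1) + P(A|B2)P(B2) + P(A|B3)P(B3)
= 1/6*2/9 + 5/9*4/9 + 1/2*1/3
= 1/27 + 20/81 + 1/6 = 73/162

73/162


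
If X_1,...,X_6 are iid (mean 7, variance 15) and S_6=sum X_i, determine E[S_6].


E[S_n] = n*E[X_1] = 6*7 = 42

42


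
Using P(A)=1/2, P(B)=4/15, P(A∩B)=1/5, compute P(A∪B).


P(A∪B) = P(A) + P(B) - P(A∩B)
= 1/2 + 4/15 - 1/5 = 17/30

17/30


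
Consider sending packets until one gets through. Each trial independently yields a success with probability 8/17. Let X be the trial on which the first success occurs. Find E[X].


For geometric (trials until first success), E[X] = 1/p = 1/(8/17) = 17/8

17/8


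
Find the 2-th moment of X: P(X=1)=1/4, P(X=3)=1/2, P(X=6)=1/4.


E[X^2] = sum(x^2 * P(x))
= 1*1/4 + 9*1/2 + 36*1/4
= 55/4

55/4


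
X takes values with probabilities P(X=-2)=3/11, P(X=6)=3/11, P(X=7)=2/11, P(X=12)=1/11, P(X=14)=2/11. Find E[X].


E[X] = sum(x * P(x))
= -2*3/11 + 6*3/11 + 7*2/11 + 12*1/11 + 14*2/11
= 6

6
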